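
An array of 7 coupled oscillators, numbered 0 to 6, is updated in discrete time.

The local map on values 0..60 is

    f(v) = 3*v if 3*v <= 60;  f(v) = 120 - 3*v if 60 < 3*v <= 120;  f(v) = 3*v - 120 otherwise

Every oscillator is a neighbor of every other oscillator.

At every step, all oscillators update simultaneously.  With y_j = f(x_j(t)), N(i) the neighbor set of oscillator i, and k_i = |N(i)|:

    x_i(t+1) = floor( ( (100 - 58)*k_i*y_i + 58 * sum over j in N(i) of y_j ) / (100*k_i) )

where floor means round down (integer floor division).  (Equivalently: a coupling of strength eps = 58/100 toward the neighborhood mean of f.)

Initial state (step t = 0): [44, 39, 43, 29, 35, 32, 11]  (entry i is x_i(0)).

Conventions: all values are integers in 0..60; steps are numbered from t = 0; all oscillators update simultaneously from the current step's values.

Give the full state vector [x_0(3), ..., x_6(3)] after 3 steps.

Simulating step by step:
t=0: [44, 39, 43, 29, 35, 32, 11]
t=1: [16, 13, 15, 23, 17, 20, 23]
t=2: [48, 45, 47, 49, 49, 52, 49]
t=3: [24, 21, 23, 25, 25, 28, 25]

Answer: [24, 21, 23, 25, 25, 28, 25]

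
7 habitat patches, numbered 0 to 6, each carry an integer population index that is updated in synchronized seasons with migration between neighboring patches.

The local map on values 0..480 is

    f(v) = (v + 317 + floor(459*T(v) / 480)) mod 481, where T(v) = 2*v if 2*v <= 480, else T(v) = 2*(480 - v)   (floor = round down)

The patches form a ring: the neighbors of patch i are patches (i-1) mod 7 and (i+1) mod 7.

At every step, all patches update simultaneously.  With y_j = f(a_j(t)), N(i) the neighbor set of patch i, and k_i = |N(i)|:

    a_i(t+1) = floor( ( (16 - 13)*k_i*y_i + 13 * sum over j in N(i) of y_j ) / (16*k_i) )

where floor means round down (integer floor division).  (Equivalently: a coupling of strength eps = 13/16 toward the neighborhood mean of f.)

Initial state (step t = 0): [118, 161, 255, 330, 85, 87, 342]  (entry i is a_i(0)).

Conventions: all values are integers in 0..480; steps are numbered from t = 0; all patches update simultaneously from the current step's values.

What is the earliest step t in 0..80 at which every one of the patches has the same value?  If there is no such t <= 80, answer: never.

Simulating step by step:
t=0: [118, 161, 255, 330, 85, 87, 342]  (not all equal)
t=1: [336, 145, 314, 134, 235, 229, 191]  (not all equal)
t=2: [347, 419, 284, 247, 107, 179, 263]  (not all equal)
t=3: [246, 252, 172, 73, 191, 140, 328]  (not all equal)
t=4: [210, 164, 99, 304, 191, 389, 203]  (not all equal)
t=5: [384, 290, 343, 298, 428, 407, 423]  (not all equal)
t=6: [228, 344, 86, 326, 223, 368, 387]  (not all equal)
t=7: [344, 125, 380, 122, 355, 242, 252]  (not all equal)
t=8: [181, 381, 235, 375, 179, 201, 207]  (not all equal)
t=9: [410, 239, 339, 237, 404, 401, 400]  (not all equal)
t=10: [249, 343, 122, 345, 248, 387, 384]  (not all equal)
t=11: [351, 178, 393, 178, 349, 257, 256]  (not all equal)
t=12: [240, 402, 361, 403, 240, 199, 198]  (not all equal)
t=13: [334, 266, 393, 266, 335, 267, 267]  (not all equal)
t=14: [108, 348, 98, 348, 107, 199, 199]  (not all equal)
t=15: [373, 191, 376, 190, 373, 306, 307]  (not all equal)
t=16: [428, 407, 394, 407, 428, 448, 449]  (not all equal)
t=17: [363, 379, 384, 379, 363, 351, 352]  (not all equal)
t=18: [420, 411, 407, 411, 420, 428, 428]  (not all equal)
t=19: [370, 376, 378, 376, 370, 365, 365]  (not all equal)
t=20: [415, 412, 409, 412, 415, 418, 418]  (not all equal)
t=21: [375, 377, 378, 377, 375, 373, 373]  (not all equal)
t=22: [411, 409, 409, 409, 411, 412, 412]  (not all equal)
t=23: [378, 379, 380, 379, 378, 378, 378]  (not all equal)
t=24: [408, 408, 407, 408, 408, 409, 409]  (not all equal)
t=25: [380, 381, 381, 381, 380, 380, 380]  (not all equal)
t=26: [406, 406, 406, 406, 406, 407, 407]  (not all equal)
t=27: [382, 383, 383, 383, 382, 382, 382]  (not all equal)
t=28: [404, 404, 404, 404, 404, 405, 405]  (not all equal)
t=29: [384, 385, 385, 385, 384, 384, 384]  (not all equal)
t=30: [402, 402, 402, 402, 402, 403, 403]  (not all equal)
t=31: [386, 387, 387, 387, 386, 386, 386]  (not all equal)
t=32: [400, 400, 400, 400, 400, 401, 401]  (not all equal)
t=33: [388, 389, 389, 389, 388, 388, 388]  (not all equal)
t=34: [399, 399, 399, 399, 399, 399, 399]  (all equal)

Answer: 34
Key observation: Synchronization is absorbing here: once all patches are equal they stay equal, and step 34 is the first all-equal step.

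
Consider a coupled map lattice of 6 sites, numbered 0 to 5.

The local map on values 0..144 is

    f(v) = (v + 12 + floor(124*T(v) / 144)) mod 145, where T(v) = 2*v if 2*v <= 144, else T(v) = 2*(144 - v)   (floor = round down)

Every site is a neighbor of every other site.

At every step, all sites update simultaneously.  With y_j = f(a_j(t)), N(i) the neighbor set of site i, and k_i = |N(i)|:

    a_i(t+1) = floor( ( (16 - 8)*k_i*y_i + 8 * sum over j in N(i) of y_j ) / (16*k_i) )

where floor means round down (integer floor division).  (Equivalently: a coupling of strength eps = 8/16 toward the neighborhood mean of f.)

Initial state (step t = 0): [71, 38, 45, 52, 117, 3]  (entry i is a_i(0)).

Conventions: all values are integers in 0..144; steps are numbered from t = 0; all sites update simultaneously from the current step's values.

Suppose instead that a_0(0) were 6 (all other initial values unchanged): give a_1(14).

Answer: a_1(14) = 139
Key observation: This trace re-runs the system from the modified initial state.

Derivation:
t=0: [6, 38, 45, 52, 117, 3]
t=1: [44, 79, 87, 36, 45, 41]
t=2: [113, 83, 81, 104, 114, 109]
t=3: [38, 47, 47, 40, 37, 39]
t=4: [120, 129, 129, 122, 119, 121]
t=5: [26, 23, 23, 25, 26, 26]
t=6: [80, 77, 77, 79, 80, 80]
t=7: [57, 58, 58, 57, 57, 57]
t=8: [22, 23, 23, 22, 22, 22]
t=9: [71, 72, 72, 71, 71, 71]
t=10: [60, 61, 61, 60, 60, 60]
t=11: [30, 31, 31, 30, 30, 30]
t=12: [93, 94, 94, 93, 93, 93]
t=13: [47, 47, 47, 47, 47, 47]
t=14: [139, 139, 139, 139, 139, 139]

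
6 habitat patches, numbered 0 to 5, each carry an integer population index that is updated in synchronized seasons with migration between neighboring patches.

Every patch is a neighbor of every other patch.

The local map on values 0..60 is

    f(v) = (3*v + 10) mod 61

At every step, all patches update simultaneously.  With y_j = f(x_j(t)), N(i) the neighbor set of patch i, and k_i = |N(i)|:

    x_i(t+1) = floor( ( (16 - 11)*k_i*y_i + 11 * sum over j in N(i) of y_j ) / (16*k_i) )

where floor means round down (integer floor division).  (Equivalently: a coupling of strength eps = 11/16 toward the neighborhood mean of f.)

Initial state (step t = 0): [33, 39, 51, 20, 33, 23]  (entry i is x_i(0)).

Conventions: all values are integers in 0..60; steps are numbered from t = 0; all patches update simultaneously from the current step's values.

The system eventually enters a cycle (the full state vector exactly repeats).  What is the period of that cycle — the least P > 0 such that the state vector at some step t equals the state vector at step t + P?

Answer: 10
Key observation: The state at step 4, [18, 18, 18, 18, 18, 18], reappears at step 14 — and no state repeats earlier — so the cycle the system enters has period 10.

Derivation:
t=0: [33, 39, 51, 20, 33, 23]
t=1: [31, 24, 30, 24, 31, 26]
t=2: [33, 30, 33, 30, 33, 31]
t=3: [44, 43, 44, 43, 44, 43]
t=4: [18, 18, 18, 18, 18, 18]
t=5: [3, 3, 3, 3, 3, 3]
t=6: [19, 19, 19, 19, 19, 19]
t=7: [6, 6, 6, 6, 6, 6]
t=8: [28, 28, 28, 28, 28, 28]
t=9: [33, 33, 33, 33, 33, 33]
t=10: [48, 48, 48, 48, 48, 48]
t=11: [32, 32, 32, 32, 32, 32]
t=12: [45, 45, 45, 45, 45, 45]
t=13: [23, 23, 23, 23, 23, 23]
t=14: [18, 18, 18, 18, 18, 18]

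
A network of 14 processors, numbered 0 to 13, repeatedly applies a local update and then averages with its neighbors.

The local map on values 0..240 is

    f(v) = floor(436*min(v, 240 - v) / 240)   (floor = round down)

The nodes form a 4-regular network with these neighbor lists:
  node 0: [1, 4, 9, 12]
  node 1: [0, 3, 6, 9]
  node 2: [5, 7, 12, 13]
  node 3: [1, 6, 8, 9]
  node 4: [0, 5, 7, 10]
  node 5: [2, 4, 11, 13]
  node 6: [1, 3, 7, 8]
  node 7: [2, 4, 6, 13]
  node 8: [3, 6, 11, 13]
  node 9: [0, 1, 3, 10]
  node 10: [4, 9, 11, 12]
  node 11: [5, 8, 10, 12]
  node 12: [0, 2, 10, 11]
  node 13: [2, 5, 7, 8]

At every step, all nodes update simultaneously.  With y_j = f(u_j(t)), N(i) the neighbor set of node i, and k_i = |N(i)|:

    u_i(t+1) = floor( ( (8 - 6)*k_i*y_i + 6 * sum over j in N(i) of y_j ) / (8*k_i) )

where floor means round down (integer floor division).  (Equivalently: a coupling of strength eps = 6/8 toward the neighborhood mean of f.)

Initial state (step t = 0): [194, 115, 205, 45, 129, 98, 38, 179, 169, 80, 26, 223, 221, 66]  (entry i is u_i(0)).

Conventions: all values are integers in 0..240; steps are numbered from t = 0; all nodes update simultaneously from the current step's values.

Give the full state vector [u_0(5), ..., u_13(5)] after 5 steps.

Simulating step by step:
t=0: [194, 115, 205, 45, 129, 98, 38, 179, 169, 80, 26, 223, 221, 66]
t=1: [131, 122, 98, 123, 128, 121, 116, 112, 88, 114, 88, 80, 50, 119]
t=2: [183, 208, 180, 201, 196, 193, 200, 202, 186, 198, 160, 153, 150, 195]
t=3: [96, 74, 101, 74, 95, 101, 73, 81, 95, 89, 125, 131, 137, 87]
t=4: [166, 146, 172, 145, 176, 179, 143, 157, 159, 162, 186, 190, 189, 167]
t=5: [130, 159, 121, 161, 121, 113, 163, 140, 143, 142, 106, 106, 106, 132]

Answer: [130, 159, 121, 161, 121, 113, 163, 140, 143, 142, 106, 106, 106, 132]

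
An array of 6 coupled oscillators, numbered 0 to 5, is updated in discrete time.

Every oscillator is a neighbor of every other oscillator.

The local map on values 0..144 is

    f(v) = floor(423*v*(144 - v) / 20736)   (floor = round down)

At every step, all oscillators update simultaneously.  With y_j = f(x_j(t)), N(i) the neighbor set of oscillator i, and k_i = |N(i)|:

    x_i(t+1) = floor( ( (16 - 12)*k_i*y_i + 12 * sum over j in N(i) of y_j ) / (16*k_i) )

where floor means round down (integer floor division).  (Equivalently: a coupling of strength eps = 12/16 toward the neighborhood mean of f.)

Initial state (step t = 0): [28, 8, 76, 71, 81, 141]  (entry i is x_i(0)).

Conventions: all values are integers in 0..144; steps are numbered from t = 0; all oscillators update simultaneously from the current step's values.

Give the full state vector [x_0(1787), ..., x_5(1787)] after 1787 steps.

Simulating step by step:
t=0: [28, 8, 76, 71, 81, 141]
t=1: [68, 63, 72, 72, 71, 62]
t=2: [104, 104, 104, 104, 104, 104]
t=3: [84, 84, 84, 84, 84, 84]
t=4: [102, 102, 102, 102, 102, 102]
t=5: [87, 87, 87, 87, 87, 87]
t=6: [101, 101, 101, 101, 101, 101]
t=7: [88, 88, 88, 88, 88, 88]
t=8: [100, 100, 100, 100, 100, 100]
t=9: [89, 89, 89, 89, 89, 89]
t=10: [99, 99, 99, 99, 99, 99]
t=11: [90, 90, 90, 90, 90, 90]
t=12: [99, 99, 99, 99, 99, 99]

Answer: [90, 90, 90, 90, 90, 90]
Key observation: The state at step 10, [99, 99, 99, 99, 99, 99], reappears at step 12: the system is in a cycle of period 2 from step 10 on.  Therefore the state at step 1787 equals the state at step 10 + ((1787 - 10) mod 2) = 11, which is [90, 90, 90, 90, 90, 90].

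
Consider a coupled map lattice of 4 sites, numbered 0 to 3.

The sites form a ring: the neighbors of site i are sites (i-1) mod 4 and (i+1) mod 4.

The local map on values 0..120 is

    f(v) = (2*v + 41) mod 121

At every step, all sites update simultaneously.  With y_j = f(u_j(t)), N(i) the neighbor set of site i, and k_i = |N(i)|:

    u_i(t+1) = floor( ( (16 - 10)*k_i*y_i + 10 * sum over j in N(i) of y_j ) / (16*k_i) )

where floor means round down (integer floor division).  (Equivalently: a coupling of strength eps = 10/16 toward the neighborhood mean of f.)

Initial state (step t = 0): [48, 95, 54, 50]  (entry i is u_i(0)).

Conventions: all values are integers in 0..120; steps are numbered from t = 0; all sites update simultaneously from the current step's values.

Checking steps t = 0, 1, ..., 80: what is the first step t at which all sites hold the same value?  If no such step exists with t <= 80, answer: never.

Answer: 18
Key observation: Synchronization is absorbing here: once all sites are equal they stay equal, and step 18 is the first all-equal step.

Derivation:
t=0: [48, 95, 54, 50]  (not all equal)
t=1: [46, 55, 51, 21]  (not all equal)
t=2: [39, 21, 43, 41]  (not all equal)
t=3: [71, 70, 28, 39]  (not all equal)
t=4: [79, 72, 92, 94]  (not all equal)
t=5: [83, 80, 92, 97]  (not all equal)
t=6: [92, 89, 99, 102]  (not all equal)
t=7: [70, 106, 75, 70]  (not all equal)
t=8: [44, 44, 48, 63]  (not all equal)
t=9: [19, 10, 22, 24]  (not all equal)
t=10: [76, 74, 78, 84]  (not all equal)
t=11: [75, 71, 77, 79]  (not all equal)
t=12: [70, 68, 71, 74]  (not all equal)
t=13: [61, 59, 62, 63]  (not all equal)
t=14: [42, 41, 42, 44]  (not all equal)
t=15: [4, 3, 4, 5]  (not all equal)
t=16: [49, 48, 49, 49]  (not all equal)
t=17: [17, 17, 17, 18]  (not all equal)
t=18: [75, 75, 75, 75]  (all equal)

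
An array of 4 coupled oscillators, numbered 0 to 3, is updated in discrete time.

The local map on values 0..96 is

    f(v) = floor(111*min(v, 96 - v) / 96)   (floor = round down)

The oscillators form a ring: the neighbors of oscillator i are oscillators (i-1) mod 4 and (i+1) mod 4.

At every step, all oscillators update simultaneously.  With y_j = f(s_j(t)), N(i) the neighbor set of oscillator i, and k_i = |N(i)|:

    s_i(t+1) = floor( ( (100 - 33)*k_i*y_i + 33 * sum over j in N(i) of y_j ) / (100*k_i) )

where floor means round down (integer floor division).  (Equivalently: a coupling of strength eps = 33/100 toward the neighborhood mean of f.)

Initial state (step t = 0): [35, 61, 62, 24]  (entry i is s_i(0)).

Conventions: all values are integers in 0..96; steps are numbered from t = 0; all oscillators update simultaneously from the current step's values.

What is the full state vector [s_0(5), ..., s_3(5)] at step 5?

Answer: [50, 49, 50, 52]

Derivation:
t=0: [35, 61, 62, 24]
t=1: [37, 39, 37, 31]
t=2: [41, 44, 41, 37]
t=3: [46, 49, 46, 43]
t=4: [52, 53, 52, 50]
t=5: [50, 49, 50, 52]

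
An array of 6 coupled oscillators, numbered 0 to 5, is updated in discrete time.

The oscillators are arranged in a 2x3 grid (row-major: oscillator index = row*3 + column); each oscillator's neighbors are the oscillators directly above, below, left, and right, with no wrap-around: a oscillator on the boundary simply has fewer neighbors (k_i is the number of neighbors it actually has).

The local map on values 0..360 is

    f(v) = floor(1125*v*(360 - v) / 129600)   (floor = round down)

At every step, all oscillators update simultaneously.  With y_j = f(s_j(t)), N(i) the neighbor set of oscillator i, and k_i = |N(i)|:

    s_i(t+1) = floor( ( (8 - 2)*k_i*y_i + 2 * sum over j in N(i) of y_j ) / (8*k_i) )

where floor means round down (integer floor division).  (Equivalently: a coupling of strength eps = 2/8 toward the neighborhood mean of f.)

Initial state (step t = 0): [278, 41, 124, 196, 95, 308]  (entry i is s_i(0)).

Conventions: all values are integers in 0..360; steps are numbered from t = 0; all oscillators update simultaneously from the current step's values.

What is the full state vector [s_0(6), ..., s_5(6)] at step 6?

Simulating step by step:
t=0: [278, 41, 124, 196, 95, 308]
t=1: [196, 140, 222, 261, 207, 163]
t=2: [270, 268, 266, 237, 269, 275]
t=3: [215, 213, 214, 242, 214, 205]
t=4: [267, 270, 271, 252, 269, 274]
t=5: [217, 210, 208, 230, 213, 205]
t=6: [268, 272, 274, 261, 270, 274]

Answer: [268, 272, 274, 261, 270, 274]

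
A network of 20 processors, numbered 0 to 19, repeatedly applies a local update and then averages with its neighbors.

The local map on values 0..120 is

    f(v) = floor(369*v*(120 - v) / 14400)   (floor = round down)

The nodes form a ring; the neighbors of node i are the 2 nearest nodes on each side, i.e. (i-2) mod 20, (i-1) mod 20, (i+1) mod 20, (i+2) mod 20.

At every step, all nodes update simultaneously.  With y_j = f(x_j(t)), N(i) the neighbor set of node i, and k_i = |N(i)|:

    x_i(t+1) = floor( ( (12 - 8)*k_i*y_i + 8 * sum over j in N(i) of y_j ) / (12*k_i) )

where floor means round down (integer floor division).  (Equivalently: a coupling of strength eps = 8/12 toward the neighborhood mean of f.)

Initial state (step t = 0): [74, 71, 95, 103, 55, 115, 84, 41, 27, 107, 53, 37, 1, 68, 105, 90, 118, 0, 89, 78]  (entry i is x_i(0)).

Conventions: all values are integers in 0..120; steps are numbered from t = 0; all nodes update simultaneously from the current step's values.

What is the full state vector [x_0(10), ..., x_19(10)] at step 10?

Simulating step by step:
t=0: [74, 71, 95, 103, 55, 115, 84, 41, 27, 107, 53, 37, 1, 68, 105, 90, 118, 0, 89, 78]
t=1: [79, 75, 71, 57, 62, 53, 67, 59, 68, 64, 60, 62, 50, 61, 41, 45, 31, 38, 52, 68]
t=2: [86, 87, 88, 90, 90, 91, 90, 90, 90, 91, 91, 91, 89, 88, 83, 82, 79, 82, 83, 86]
t=3: [74, 72, 71, 69, 69, 68, 68, 68, 68, 67, 67, 68, 70, 73, 76, 78, 79, 78, 77, 75]
t=4: [86, 88, 88, 89, 89, 90, 90, 90, 90, 90, 89, 89, 88, 86, 85, 83, 83, 83, 84, 85]
t=5: [74, 72, 71, 70, 70, 69, 69, 69, 69, 69, 70, 70, 72, 74, 75, 77, 77, 77, 76, 75]
t=6: [87, 87, 88, 89, 89, 89, 89, 90, 89, 89, 89, 88, 87, 86, 85, 84, 84, 84, 85, 86]
t=7: [73, 72, 71, 70, 70, 69, 69, 69, 69, 70, 70, 71, 73, 74, 75, 76, 76, 76, 75, 74]
t=8: [87, 88, 88, 89, 89, 89, 89, 89, 89, 89, 88, 88, 87, 86, 86, 85, 85, 85, 86, 86]
t=9: [73, 72, 71, 70, 70, 70, 70, 70, 70, 70, 71, 72, 73, 73, 74, 75, 75, 75, 74, 73]
t=10: [87, 88, 88, 88, 89, 89, 89, 89, 89, 88, 88, 88, 87, 87, 86, 86, 86, 86, 86, 87]

Answer: [87, 88, 88, 88, 89, 89, 89, 89, 89, 88, 88, 88, 87, 87, 86, 86, 86, 86, 86, 87]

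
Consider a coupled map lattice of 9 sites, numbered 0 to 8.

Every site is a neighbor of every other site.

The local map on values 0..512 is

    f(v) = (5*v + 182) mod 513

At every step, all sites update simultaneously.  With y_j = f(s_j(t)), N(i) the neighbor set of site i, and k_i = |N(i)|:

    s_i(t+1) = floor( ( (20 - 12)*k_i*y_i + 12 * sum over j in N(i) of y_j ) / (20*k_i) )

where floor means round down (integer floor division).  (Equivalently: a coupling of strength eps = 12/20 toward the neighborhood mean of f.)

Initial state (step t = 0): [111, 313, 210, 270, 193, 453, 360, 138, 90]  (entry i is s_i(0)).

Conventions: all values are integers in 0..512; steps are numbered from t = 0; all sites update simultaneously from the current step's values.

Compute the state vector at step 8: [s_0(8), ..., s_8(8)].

Answer: [199, 157, 297, 161, 188, 224, 266, 169, 188]

Derivation:
t=0: [111, 313, 210, 270, 193, 453, 360, 138, 90]
t=1: [266, 261, 260, 358, 232, 321, 337, 310, 232]
t=2: [400, 392, 390, 383, 345, 323, 349, 305, 345]
t=3: [184, 171, 168, 156, 261, 225, 268, 196, 261]
t=4: [240, 219, 381, 361, 365, 307, 377, 260, 365]
t=5: [316, 282, 212, 346, 352, 258, 205, 348, 352]
t=6: [273, 218, 271, 322, 332, 346, 259, 325, 332]
t=7: [206, 283, 369, 285, 302, 324, 350, 290, 302]
t=8: [199, 157, 297, 161, 188, 224, 266, 169, 188]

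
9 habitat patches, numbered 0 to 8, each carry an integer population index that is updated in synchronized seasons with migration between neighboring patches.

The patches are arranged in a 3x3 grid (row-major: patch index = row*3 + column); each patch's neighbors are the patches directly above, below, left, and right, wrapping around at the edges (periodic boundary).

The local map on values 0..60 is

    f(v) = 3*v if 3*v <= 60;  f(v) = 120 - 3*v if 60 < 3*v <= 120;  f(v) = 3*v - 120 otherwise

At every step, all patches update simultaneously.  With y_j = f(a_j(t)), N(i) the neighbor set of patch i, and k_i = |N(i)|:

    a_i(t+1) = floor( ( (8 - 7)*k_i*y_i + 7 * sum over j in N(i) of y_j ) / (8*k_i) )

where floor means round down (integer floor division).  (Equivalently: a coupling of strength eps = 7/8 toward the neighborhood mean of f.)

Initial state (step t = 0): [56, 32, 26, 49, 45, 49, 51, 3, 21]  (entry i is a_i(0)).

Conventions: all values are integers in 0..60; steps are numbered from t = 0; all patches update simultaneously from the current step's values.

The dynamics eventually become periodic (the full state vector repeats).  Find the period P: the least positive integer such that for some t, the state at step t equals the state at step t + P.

Answer: 4
Key observation: The state at step 41, [54, 54, 54, 54, 54, 54, 54, 54, 54], reappears at step 45 — and no state repeats earlier — so the cycle the system enters has period 4.

Derivation:
t=0: [56, 32, 26, 49, 45, 49, 51, 3, 21]
t=1: [33, 27, 39, 30, 20, 34, 34, 29, 31]
t=2: [22, 30, 23, 29, 33, 28, 26, 35, 19]
t=3: [40, 34, 45, 37, 27, 39, 40, 34, 38]
t=4: [9, 18, 7, 10, 15, 15, 7, 16, 8]
t=5: [30, 37, 35, 33, 44, 31, 30, 37, 32]
t=6: [20, 15, 21, 24, 15, 19, 22, 17, 20]
t=7: [52, 52, 55, 53, 49, 53, 54, 51, 55]
t=8: [39, 35, 39, 36, 35, 39, 38, 36, 40]
t=9: [8, 9, 4, 7, 11, 6, 6, 9, 5]
t=10: [20, 24, 19, 22, 24, 19, 21, 23, 18]
t=11: [54, 53, 55, 55, 51, 53, 55, 51, 55]
t=12: [43, 38, 41, 40, 38, 41, 41, 39, 41]
t=13: [3, 5, 4, 4, 3, 3, 3, 4, 3]
t=14: [11, 11, 10, 9, 11, 10, 10, 10, 10]
t=15: [30, 31, 31, 30, 30, 30, 30, 31, 30]
t=16: [28, 28, 28, 30, 28, 29, 29, 28, 28]
t=17: [34, 36, 35, 33, 34, 34, 34, 35, 34]
t=18: [16, 15, 16, 18, 16, 18, 18, 16, 16]
t=19: [49, 47, 48, 51, 49, 50, 50, 48, 50]
t=20: [27, 24, 26, 29, 27, 28, 28, 26, 27]
t=21: [39, 41, 40, 36, 39, 37, 37, 40, 39]
t=22: [5, 1, 3, 6, 5, 5, 5, 3, 4]
t=23: [11, 10, 10, 15, 11, 13, 13, 10, 12]
t=24: [35, 31, 33, 37, 35, 36, 36, 33, 34]
t=25: [16, 19, 18, 12, 16, 15, 15, 18, 16]
t=26: [48, 51, 50, 45, 48, 46, 46, 50, 49]
t=27: [24, 27, 26, 20, 24, 23, 23, 26, 24]
t=28: [48, 44, 45, 50, 48, 49, 49, 45, 46]
t=29: [21, 18, 19, 26, 21, 22, 22, 19, 20]
t=30: [52, 56, 56, 53, 52, 54, 54, 56, 56]
t=31: [43, 42, 44, 39, 43, 42, 42, 44, 45]
t=32: [7, 9, 9, 6, 7, 9, 9, 9, 9]
t=33: [24, 24, 25, 23, 24, 23, 23, 25, 27]
t=34: [48, 46, 46, 49, 48, 46, 46, 46, 46]
t=35: [20, 20, 19, 21, 20, 21, 21, 19, 18]
t=36: [58, 58, 57, 58, 58, 57, 57, 57, 56]
t=37: [52, 52, 51, 52, 52, 51, 51, 51, 50]
t=38: [34, 34, 33, 34, 34, 33, 33, 33, 32]
t=39: [19, 19, 20, 19, 19, 20, 20, 20, 21]
t=40: [58, 58, 58, 58, 58, 58, 58, 58, 59]
t=41: [54, 54, 54, 54, 54, 54, 54, 54, 54]
t=42: [42, 42, 42, 42, 42, 42, 42, 42, 42]
t=43: [6, 6, 6, 6, 6, 6, 6, 6, 6]
t=44: [18, 18, 18, 18, 18, 18, 18, 18, 18]
t=45: [54, 54, 54, 54, 54, 54, 54, 54, 54]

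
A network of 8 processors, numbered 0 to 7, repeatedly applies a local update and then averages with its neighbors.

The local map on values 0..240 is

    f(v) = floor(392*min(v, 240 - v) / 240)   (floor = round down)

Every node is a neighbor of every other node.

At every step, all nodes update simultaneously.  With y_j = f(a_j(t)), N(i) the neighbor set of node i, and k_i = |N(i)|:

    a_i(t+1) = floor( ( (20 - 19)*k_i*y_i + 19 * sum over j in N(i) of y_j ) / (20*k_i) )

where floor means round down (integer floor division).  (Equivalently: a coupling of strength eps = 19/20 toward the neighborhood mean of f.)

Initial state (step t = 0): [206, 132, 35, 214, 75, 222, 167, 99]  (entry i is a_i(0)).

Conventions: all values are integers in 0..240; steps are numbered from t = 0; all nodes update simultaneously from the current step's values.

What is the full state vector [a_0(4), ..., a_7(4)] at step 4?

Answer: [163, 163, 163, 163, 163, 163, 163, 163]

Derivation:
t=0: [206, 132, 35, 214, 75, 222, 167, 99]
t=1: [98, 88, 98, 99, 92, 100, 93, 89]
t=2: [153, 155, 153, 153, 154, 153, 154, 154]
t=3: [140, 140, 140, 140, 140, 140, 140, 140]
t=4: [163, 163, 163, 163, 163, 163, 163, 163]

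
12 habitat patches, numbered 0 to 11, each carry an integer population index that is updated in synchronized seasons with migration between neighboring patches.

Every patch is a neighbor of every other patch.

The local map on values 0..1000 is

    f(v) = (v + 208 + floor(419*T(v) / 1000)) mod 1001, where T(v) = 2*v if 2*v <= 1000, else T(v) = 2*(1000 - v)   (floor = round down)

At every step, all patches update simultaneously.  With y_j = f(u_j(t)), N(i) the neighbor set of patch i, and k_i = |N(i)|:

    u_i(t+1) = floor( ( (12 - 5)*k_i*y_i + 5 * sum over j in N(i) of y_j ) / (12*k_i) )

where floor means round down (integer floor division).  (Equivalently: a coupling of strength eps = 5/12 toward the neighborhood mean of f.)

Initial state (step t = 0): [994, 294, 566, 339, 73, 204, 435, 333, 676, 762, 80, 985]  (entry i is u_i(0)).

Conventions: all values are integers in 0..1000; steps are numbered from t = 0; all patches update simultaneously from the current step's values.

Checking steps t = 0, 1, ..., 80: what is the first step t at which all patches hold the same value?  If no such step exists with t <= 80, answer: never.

Simulating step by step:
t=0: [994, 294, 566, 339, 73, 204, 435, 333, 676, 762, 80, 985]  (not all equal)
t=1: [284, 580, 246, 625, 358, 489, 175, 619, 256, 264, 366, 283]  (not all equal)
t=2: [636, 313, 598, 318, 710, 295, 527, 317, 608, 616, 718, 635]  (not all equal)
t=3: [243, 589, 239, 594, 249, 571, 233, 593, 240, 241, 250, 242]  (not all equal)
t=4: [575, 295, 571, 295, 581, 293, 565, 295, 572, 573, 582, 574]  (not all equal)
t=5: [230, 564, 229, 564, 230, 562, 229, 564, 229, 229, 230, 229]  (not all equal)
t=6: [554, 285, 553, 285, 554, 285, 553, 285, 553, 553, 554, 553]  (not all equal)
t=7: [224, 550, 224, 550, 224, 550, 224, 550, 224, 224, 224, 224]  (not all equal)
t=8: [545, 280, 545, 280, 545, 280, 545, 280, 545, 545, 545, 545]  (not all equal)
t=9: [222, 543, 222, 543, 222, 543, 222, 543, 222, 222, 222, 222]  (not all equal)
t=10: [542, 278, 542, 278, 542, 278, 542, 278, 542, 542, 542, 542]  (not all equal)
t=11: [220, 540, 220, 540, 220, 540, 220, 540, 220, 220, 220, 220]  (not all equal)
t=12: [539, 277, 539, 277, 539, 277, 539, 277, 539, 539, 539, 539]  (not all equal)
t=13: [220, 539, 220, 539, 220, 539, 220, 539, 220, 220, 220, 220]  (not all equal)
t=14: [539, 277, 539, 277, 539, 277, 539, 277, 539, 539, 539, 539]  (not all equal)

Answer: never
Key observation: The state at step 12 reappears at step 14 — the system is in a cycle of period 2 from step 12 on.  No step 0..14 is synchronized, and the cycle repeats forever, so no step up to 80 (or ever) has all patches equal.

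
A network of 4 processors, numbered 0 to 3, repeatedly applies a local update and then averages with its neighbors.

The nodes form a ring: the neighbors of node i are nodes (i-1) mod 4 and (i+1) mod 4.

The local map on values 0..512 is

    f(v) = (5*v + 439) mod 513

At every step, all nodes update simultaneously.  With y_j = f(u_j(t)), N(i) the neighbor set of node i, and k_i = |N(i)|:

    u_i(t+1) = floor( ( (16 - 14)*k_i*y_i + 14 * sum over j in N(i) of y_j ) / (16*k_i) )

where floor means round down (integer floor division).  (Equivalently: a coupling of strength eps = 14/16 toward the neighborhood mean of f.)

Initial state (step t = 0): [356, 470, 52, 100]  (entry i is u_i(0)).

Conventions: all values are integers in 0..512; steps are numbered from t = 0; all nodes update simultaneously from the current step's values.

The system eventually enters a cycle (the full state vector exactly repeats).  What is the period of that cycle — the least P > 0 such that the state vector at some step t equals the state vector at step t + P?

Answer: 11
Key observation: The state at step 71, [88, 334, 88, 334], reappears at step 82 — and no state repeats earlier — so the cycle the system enters has period 11.

Derivation:
t=0: [356, 470, 52, 100]
t=1: [305, 182, 307, 207]
t=2: [390, 416, 391, 432]
t=3: [261, 355, 261, 301]
t=4: [273, 199, 273, 230]
t=5: [233, 282, 233, 238]
t=6: [183, 95, 183, 68]
t=7: [332, 337, 332, 320]
t=8: [256, 50, 256, 103]
t=9: [292, 179, 292, 212]
t=10: [386, 353, 386, 374]
t=11: [218, 296, 218, 309]
t=12: [423, 487, 423, 495]
t=13: [350, 477, 350, 482]
t=14: [254, 152, 254, 155]
t=15: [179, 170, 179, 172]
t=16: [273, 302, 273, 303]
t=17: [394, 283, 394, 283]
t=18: [320, 351, 320, 351]
t=19: [186, 455, 186, 455]
t=20: [173, 318, 173, 318]
t=21: [463, 304, 463, 304]
t=22: [391, 217, 391, 217]
t=23: [478, 361, 478, 361]
t=24: [201, 255, 201, 255]
t=25: [205, 387, 205, 387]
t=26: [336, 423, 336, 423]
t=27: [447, 121, 447, 121]
t=28: [29, 97, 29, 97]
t=29: [368, 113, 368, 113]
t=30: [458, 260, 458, 260]
t=31: [195, 168, 195, 168]
t=32: [269, 371, 269, 371]
t=33: [242, 244, 242, 244]
t=34: [118, 111, 118, 111]
t=35: [421, 62, 421, 62]
t=36: [268, 460, 268, 460]
t=37: [182, 231, 182, 231]
t=38: [88, 289, 88, 289]
t=39: [347, 363, 347, 363]
t=40: [192, 132, 192, 132]
t=41: [110, 335, 110, 335]
t=42: [113, 424, 113, 424]
t=43: [505, 493, 505, 493]
t=44: [346, 391, 346, 391]
t=45: [313, 145, 313, 145]
t=46: [178, 424, 178, 424]
t=47: [481, 328, 481, 328]
t=48: [58, 247, 58, 247]
t=49: [145, 205, 145, 205]
t=50: [400, 175, 400, 175]
t=51: [300, 374, 300, 374]
t=52: [274, 382, 274, 382]
t=53: [293, 273, 293, 273]
t=54: [277, 352, 277, 352]
t=55: [164, 267, 164, 267]
t=56: [234, 233, 234, 233]
t=57: [65, 69, 65, 69]
t=58: [268, 253, 268, 253]
t=59: [174, 230, 174, 230]
t=60: [79, 253, 79, 253]
t=61: [184, 301, 184, 301]
t=62: [396, 342, 396, 342]
t=63: [130, 333, 130, 333]
t=64: [53, 61, 53, 61]
t=65: [226, 196, 226, 196]
t=66: [347, 75, 347, 75]
t=67: [278, 144, 278, 144]
t=68: [152, 270, 152, 270]
t=69: [240, 182, 240, 182]
t=70: [295, 127, 295, 127]
t=71: [88, 334, 88, 334]
t=72: [95, 327, 95, 327]
t=73: [69, 353, 69, 353]
t=74: [166, 256, 166, 256]
t=75: [187, 235, 187, 235]
t=76: [109, 313, 109, 313]
t=77: [465, 470, 465, 470]
t=78: [220, 202, 220, 202]
t=79: [370, 52, 370, 52]
t=80: [192, 230, 192, 230]
t=81: [90, 332, 90, 332]
t=82: [88, 334, 88, 334]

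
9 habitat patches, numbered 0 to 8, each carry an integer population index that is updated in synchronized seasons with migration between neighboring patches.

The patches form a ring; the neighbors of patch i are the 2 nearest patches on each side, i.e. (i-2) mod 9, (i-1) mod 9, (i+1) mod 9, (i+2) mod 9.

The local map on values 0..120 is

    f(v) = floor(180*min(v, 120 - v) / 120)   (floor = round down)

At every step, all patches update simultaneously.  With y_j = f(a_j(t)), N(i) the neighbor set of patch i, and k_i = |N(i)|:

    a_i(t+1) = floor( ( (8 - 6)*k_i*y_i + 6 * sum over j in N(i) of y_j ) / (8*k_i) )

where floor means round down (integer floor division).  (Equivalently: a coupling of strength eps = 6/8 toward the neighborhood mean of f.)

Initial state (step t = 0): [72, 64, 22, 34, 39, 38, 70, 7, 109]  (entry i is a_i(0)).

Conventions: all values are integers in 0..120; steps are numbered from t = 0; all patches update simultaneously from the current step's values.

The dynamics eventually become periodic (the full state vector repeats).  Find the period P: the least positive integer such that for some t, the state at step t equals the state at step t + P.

Answer: 4
Key observation: The state at step 20, [83, 82, 81, 81, 82, 83, 84, 84, 84], reappears at step 24 — and no state repeats earlier — so the cycle the system enters has period 4.

Derivation:
t=0: [72, 64, 22, 34, 39, 38, 70, 7, 109]
t=1: [44, 53, 57, 56, 55, 50, 45, 43, 49]
t=2: [72, 77, 79, 81, 78, 74, 71, 68, 70]
t=3: [70, 65, 63, 62, 64, 68, 71, 73, 72]
t=4: [76, 80, 82, 83, 81, 78, 75, 73, 74]
t=5: [64, 61, 59, 58, 59, 62, 65, 67, 66]
t=6: [84, 85, 87, 87, 86, 84, 83, 82, 82]
t=7: [53, 52, 50, 50, 51, 53, 54, 55, 55]
t=8: [79, 77, 76, 76, 77, 78, 80, 80, 80]
t=9: [62, 63, 64, 64, 63, 62, 61, 60, 60]
t=10: [87, 85, 84, 84, 85, 86, 88, 88, 88]
t=11: [50, 51, 52, 52, 51, 50, 49, 48, 48]
t=12: [74, 75, 76, 76, 76, 74, 73, 73, 73]
t=13: [68, 67, 66, 66, 67, 68, 69, 69, 69]
t=14: [78, 79, 79, 79, 79, 78, 76, 76, 76]
t=15: [63, 62, 61, 61, 62, 63, 64, 64, 64]
t=16: [85, 86, 87, 87, 86, 85, 84, 84, 84]
t=17: [52, 51, 50, 50, 51, 52, 53, 53, 53]
t=18: [77, 76, 75, 75, 76, 77, 78, 78, 78]
t=19: [64, 65, 66, 66, 65, 64, 63, 63, 63]
t=20: [83, 82, 81, 81, 82, 83, 84, 84, 84]
t=21: [55, 56, 57, 57, 56, 55, 54, 54, 54]
t=22: [82, 83, 84, 84, 83, 82, 81, 81, 81]
t=23: [56, 55, 54, 54, 55, 56, 57, 57, 57]
t=24: [83, 82, 81, 81, 82, 83, 84, 84, 84]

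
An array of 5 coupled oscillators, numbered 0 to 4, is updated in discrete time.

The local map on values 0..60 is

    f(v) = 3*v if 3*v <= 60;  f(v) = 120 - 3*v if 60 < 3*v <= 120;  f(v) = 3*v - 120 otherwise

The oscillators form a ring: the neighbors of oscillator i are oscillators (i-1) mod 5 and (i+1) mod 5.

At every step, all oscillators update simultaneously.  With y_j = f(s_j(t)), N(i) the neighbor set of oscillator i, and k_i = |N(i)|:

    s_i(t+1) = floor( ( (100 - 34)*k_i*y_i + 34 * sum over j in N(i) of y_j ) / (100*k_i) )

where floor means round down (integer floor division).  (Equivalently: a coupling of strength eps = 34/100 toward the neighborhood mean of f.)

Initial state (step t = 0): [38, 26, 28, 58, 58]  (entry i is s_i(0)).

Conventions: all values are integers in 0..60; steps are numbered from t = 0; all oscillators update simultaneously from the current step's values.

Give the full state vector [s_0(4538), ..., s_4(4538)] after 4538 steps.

Answer: [42, 42, 42, 42, 42]
Key observation: The state at step 14, [42, 42, 42, 42, 42], reappears at step 18: the system is in a cycle of period 4 from step 14 on.  Therefore the state at step 4538 equals the state at step 14 + ((4538 - 14) mod 4) = 14, which is [42, 42, 42, 42, 42].

Derivation:
t=0: [38, 26, 28, 58, 58]
t=1: [20, 34, 40, 50, 45]
t=2: [45, 22, 8, 22, 25]
t=3: [26, 42, 34, 47, 41]
t=4: [29, 14, 16, 17, 12]
t=5: [35, 41, 47, 47, 38]
t=6: [11, 8, 17, 18, 10]
t=7: [30, 30, 46, 49, 34]
t=8: [27, 27, 21, 23, 21]
t=9: [42, 42, 52, 53, 52]
t=10: [11, 11, 31, 37, 31]
t=11: [31, 31, 24, 15, 24]
t=12: [30, 30, 43, 46, 43]
t=13: [26, 26, 14, 14, 14]
t=14: [42, 42, 42, 42, 42]
t=15: [6, 6, 6, 6, 6]
t=16: [18, 18, 18, 18, 18]
t=17: [54, 54, 54, 54, 54]
t=18: [42, 42, 42, 42, 42]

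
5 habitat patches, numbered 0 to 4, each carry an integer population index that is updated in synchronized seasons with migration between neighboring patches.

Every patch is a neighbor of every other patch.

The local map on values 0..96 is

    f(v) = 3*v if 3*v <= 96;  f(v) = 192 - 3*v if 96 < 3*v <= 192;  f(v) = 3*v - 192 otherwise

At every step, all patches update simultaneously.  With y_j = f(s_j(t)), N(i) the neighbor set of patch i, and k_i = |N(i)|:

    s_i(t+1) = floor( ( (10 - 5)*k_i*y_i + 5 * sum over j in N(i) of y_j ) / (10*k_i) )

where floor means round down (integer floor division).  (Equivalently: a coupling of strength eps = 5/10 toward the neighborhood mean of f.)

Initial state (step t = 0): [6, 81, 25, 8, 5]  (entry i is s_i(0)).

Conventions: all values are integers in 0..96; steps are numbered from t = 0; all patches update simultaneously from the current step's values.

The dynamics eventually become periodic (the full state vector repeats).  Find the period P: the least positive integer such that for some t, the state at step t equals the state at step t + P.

Simulating step by step:
t=0: [6, 81, 25, 8, 5]
t=1: [29, 42, 51, 31, 28]
t=2: [78, 70, 60, 81, 77]
t=3: [36, 27, 24, 39, 34]
t=4: [81, 80, 77, 78, 84]
t=5: [49, 48, 44, 45, 52]
t=6: [47, 48, 53, 52, 44]
t=7: [47, 46, 40, 42, 51]
t=8: [54, 55, 62, 60, 49]
t=9: [26, 25, 17, 19, 31]
t=10: [73, 72, 63, 65, 79]
t=11: [22, 21, 13, 13, 29]
t=12: [61, 60, 51, 51, 69]
t=13: [17, 18, 28, 28, 19]
t=14: [60, 61, 72, 72, 62]
t=15: [13, 12, 18, 18, 11]
t=16: [41, 40, 47, 47, 39]
t=17: [65, 66, 58, 58, 67]
t=18: [7, 9, 13, 13, 10]
t=19: [27, 29, 34, 34, 30]
t=20: [85, 87, 88, 88, 88]
t=21: [67, 69, 70, 70, 70]
t=22: [13, 15, 16, 16, 16]
t=23: [43, 45, 46, 46, 46]
t=24: [58, 56, 55, 55, 55]
t=25: [22, 24, 25, 25, 25]
t=26: [70, 72, 73, 73, 73]
t=27: [22, 24, 25, 25, 25]

Answer: 2
Key observation: The state at step 25, [22, 24, 25, 25, 25], reappears at step 27 — and no state repeats earlier — so the cycle the system enters has period 2.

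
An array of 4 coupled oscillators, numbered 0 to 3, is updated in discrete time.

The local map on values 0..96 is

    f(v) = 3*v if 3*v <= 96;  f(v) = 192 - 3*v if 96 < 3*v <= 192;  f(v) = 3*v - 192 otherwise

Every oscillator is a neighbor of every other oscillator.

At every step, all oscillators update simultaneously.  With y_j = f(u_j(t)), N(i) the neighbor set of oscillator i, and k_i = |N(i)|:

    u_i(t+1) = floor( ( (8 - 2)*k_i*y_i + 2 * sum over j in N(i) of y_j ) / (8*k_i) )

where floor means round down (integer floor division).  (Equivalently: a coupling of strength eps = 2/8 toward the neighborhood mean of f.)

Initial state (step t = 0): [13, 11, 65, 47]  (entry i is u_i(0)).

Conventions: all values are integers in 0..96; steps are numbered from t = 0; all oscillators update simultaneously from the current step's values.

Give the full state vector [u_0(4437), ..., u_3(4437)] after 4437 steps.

Answer: [24, 72, 60, 60]
Key observation: The state at step 8, [67, 27, 43, 43], reappears at step 14: the system is in a cycle of period 6 from step 8 on.  Therefore the state at step 4437 equals the state at step 8 + ((4437 - 8) mod 6) = 9, which is [24, 72, 60, 60].

Derivation:
t=0: [13, 11, 65, 47]
t=1: [36, 32, 12, 44]
t=2: [79, 87, 47, 63]
t=3: [44, 60, 48, 16]
t=4: [54, 22, 46, 46]
t=5: [37, 61, 53, 53]
t=6: [67, 19, 35, 35]
t=7: [26, 58, 78, 78]
t=8: [67, 27, 43, 43]
t=9: [24, 72, 60, 60]
t=10: [58, 26, 18, 18]
t=11: [29, 69, 53, 53]
t=12: [72, 24, 36, 36]
t=13: [38, 70, 78, 78]
t=14: [67, 27, 43, 43]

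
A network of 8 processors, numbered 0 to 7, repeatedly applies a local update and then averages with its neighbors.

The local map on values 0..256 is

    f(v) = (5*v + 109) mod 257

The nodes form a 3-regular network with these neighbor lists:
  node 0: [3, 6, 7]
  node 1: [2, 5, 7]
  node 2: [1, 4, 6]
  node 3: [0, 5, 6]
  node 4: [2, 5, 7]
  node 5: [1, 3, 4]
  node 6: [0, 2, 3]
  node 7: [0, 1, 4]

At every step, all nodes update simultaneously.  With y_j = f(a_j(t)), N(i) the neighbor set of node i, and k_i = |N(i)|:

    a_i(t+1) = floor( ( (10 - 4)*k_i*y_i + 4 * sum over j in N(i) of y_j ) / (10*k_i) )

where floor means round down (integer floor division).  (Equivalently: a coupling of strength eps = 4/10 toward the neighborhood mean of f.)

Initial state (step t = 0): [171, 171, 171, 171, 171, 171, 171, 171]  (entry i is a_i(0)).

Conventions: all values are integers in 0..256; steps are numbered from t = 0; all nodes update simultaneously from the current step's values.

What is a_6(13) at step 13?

Answer: a_6(13) = 124

Derivation:
t=0: [171, 171, 171, 171, 171, 171, 171, 171]
t=1: [193, 193, 193, 193, 193, 193, 193, 193]
t=2: [46, 46, 46, 46, 46, 46, 46, 46]
t=3: [82, 82, 82, 82, 82, 82, 82, 82]
t=4: [5, 5, 5, 5, 5, 5, 5, 5]
t=5: [134, 134, 134, 134, 134, 134, 134, 134]
t=6: [8, 8, 8, 8, 8, 8, 8, 8]
t=7: [149, 149, 149, 149, 149, 149, 149, 149]
t=8: [83, 83, 83, 83, 83, 83, 83, 83]
t=9: [10, 10, 10, 10, 10, 10, 10, 10]
t=10: [159, 159, 159, 159, 159, 159, 159, 159]
t=11: [133, 133, 133, 133, 133, 133, 133, 133]
t=12: [3, 3, 3, 3, 3, 3, 3, 3]
t=13: [124, 124, 124, 124, 124, 124, 124, 124]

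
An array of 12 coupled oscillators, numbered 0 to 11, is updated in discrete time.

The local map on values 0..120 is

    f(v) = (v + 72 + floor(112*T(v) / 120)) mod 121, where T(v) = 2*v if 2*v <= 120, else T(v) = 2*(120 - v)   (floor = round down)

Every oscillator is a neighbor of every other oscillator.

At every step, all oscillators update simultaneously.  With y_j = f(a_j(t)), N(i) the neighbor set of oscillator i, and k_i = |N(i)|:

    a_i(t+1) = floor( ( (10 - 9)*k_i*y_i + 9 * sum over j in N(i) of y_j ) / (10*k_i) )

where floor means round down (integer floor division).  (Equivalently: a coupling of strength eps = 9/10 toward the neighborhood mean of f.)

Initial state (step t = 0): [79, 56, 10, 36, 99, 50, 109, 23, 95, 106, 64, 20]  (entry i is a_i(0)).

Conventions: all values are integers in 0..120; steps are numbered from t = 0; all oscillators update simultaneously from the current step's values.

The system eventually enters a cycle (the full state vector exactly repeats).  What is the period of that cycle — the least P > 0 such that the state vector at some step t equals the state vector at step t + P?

Simulating step by step:
t=0: [79, 56, 10, 36, 99, 50, 109, 23, 95, 106, 64, 20]
t=1: [79, 79, 79, 78, 79, 79, 79, 78, 79, 79, 80, 78]
t=2: [106, 106, 106, 106, 106, 106, 106, 106, 106, 106, 106, 106]
t=3: [83, 83, 83, 83, 83, 83, 83, 83, 83, 83, 83, 83]
t=4: [103, 103, 103, 103, 103, 103, 103, 103, 103, 103, 103, 103]
t=5: [85, 85, 85, 85, 85, 85, 85, 85, 85, 85, 85, 85]
t=6: [101, 101, 101, 101, 101, 101, 101, 101, 101, 101, 101, 101]
t=7: [87, 87, 87, 87, 87, 87, 87, 87, 87, 87, 87, 87]
t=8: [99, 99, 99, 99, 99, 99, 99, 99, 99, 99, 99, 99]
t=9: [89, 89, 89, 89, 89, 89, 89, 89, 89, 89, 89, 89]
t=10: [97, 97, 97, 97, 97, 97, 97, 97, 97, 97, 97, 97]
t=11: [90, 90, 90, 90, 90, 90, 90, 90, 90, 90, 90, 90]
t=12: [97, 97, 97, 97, 97, 97, 97, 97, 97, 97, 97, 97]

Answer: 2
Key observation: The state at step 10, [97, 97, 97, 97, 97, 97, 97, 97, 97, 97, 97, 97], reappears at step 12 — and no state repeats earlier — so the cycle the system enters has period 2.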